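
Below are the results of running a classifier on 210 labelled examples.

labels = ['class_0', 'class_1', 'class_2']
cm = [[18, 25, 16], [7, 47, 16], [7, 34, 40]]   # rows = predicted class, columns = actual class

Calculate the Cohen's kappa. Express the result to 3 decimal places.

Observed agreement pₒ = trace/N = 105/210 = 0.5000
Expected agreement pₑ = Σ (rowᵢ·colᵢ)/N² = (32·59 + 106·70 + 72·81)/210² = 0.3433
κ = (pₒ − pₑ)/(1 − pₑ) = (0.5000 − 0.3433)/(1 − 0.3433) = 0.239

0.239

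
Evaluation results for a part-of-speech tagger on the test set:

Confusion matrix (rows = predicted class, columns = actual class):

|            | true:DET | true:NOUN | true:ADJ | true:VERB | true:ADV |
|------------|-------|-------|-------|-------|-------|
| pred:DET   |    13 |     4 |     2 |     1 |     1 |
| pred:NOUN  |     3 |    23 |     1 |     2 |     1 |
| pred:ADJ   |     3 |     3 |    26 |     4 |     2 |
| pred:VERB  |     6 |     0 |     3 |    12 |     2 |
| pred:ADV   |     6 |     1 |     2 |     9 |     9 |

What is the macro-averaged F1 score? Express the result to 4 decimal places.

Per-class F1 score (2·TP/(2·TP+FP+FN)):
  DET: TP=13, FP=4+2+1+1=8, FN=3+3+6+6=18 → 26/52 = 0.50000
  NOUN: TP=23, FP=3+1+2+1=7, FN=4+3+0+1=8 → 46/61 = 0.75410
  ADJ: TP=26, FP=3+3+4+2=12, FN=2+1+3+2=8 → 52/72 = 0.72222
  VERB: TP=12, FP=6+0+3+2=11, FN=1+2+4+9=16 → 24/51 = 0.47059
  ADV: TP=9, FP=6+1+2+9=18, FN=1+1+2+2=6 → 18/42 = 0.42857
Macro-F1 score = mean = (0.50000 + 0.75410 + 0.72222 + 0.47059 + 0.42857) / 5 = 0.5751

0.5751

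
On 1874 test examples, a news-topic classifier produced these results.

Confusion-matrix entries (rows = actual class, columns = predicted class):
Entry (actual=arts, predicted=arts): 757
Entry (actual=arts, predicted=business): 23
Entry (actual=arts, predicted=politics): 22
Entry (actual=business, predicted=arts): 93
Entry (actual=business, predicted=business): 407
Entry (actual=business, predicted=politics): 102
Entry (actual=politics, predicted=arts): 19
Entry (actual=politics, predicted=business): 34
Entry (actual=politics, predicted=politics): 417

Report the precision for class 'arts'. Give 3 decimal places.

0.871

Take TP from the diagonal, FP from the rest of the 'arts' prediction marginal, FN from the rest of the 'arts' actual marginal.
precision = TP/(TP+FP).
arts: TP=757, FP=93+19=112 → 757/869 = 0.8711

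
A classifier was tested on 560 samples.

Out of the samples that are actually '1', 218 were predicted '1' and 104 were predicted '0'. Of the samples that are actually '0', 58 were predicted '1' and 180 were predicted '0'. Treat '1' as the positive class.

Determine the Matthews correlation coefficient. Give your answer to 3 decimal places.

0.428

MCC = (TP·TN − FP·FN) / √((TP+FP)(TP+FN)(TN+FP)(TN+FN))
Numerator = 218·180 − 58·104 = 33208
Denominator = √(276·322·238·284) = √6007036224 = 77505.0722
MCC = 33208 / 77505.0722 = 0.428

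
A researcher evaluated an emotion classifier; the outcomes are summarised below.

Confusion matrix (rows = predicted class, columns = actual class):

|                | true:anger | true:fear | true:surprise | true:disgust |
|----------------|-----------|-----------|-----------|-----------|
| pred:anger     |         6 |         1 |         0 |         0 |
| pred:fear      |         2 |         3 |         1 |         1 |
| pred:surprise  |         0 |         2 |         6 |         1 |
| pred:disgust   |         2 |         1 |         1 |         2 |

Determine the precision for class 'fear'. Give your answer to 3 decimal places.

0.429

Treat 'fear' as positive and all other classes as negative.
precision = TP/(TP+FP).
fear: TP=3, FP=2+1+1=4 → 3/7 = 0.4286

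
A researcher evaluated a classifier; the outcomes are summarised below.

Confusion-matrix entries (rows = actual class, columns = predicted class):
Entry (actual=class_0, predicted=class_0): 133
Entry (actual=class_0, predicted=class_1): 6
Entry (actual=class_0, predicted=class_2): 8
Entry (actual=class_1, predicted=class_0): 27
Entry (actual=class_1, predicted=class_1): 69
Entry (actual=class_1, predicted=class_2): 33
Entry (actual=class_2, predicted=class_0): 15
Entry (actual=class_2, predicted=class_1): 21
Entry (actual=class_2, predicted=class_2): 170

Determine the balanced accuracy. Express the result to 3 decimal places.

Balanced accuracy = mean of per-class recall.
  class_0: recall = 133/147 = 0.9048
  class_1: recall = 69/129 = 0.5349
  class_2: recall = 170/206 = 0.8252
Mean = (0.9048 + 0.5349 + 0.8252) / 3 = 0.755

0.755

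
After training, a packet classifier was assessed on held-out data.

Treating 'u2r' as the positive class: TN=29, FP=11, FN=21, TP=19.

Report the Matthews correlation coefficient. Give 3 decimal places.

0.207

MCC = (TP·TN − FP·FN) / √((TP+FP)(TP+FN)(TN+FP)(TN+FN))
Numerator = 19·29 − 11·21 = 320
Denominator = √(30·40·40·50) = √2400000 = 1549.1933
MCC = 320 / 1549.1933 = 0.207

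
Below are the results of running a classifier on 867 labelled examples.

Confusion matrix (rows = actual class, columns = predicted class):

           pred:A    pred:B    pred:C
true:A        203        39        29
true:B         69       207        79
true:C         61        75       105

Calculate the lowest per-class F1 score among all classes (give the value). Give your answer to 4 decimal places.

Per-class F1 score (2·TP/(2·TP+FP+FN)):
  A: TP=203, FP=69+61=130, FN=39+29=68 → 406/604 = 0.67219
  B: TP=207, FP=39+75=114, FN=69+79=148 → 414/676 = 0.61243
  C: TP=105, FP=29+79=108, FN=61+75=136 → 210/454 = 0.46256
Lowest is class 'C' with F1 score = 0.4626.

0.4626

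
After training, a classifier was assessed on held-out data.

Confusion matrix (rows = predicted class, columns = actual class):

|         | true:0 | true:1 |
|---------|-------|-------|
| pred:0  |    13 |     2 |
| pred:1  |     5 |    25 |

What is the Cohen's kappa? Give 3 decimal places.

0.667

Observed agreement pₒ = trace/N = 38/45 = 0.8444
Expected agreement pₑ = Σ (rowᵢ·colᵢ)/N² = (18·15 + 27·30)/45² = 0.5333
κ = (pₒ − pₑ)/(1 − pₑ) = (0.8444 − 0.5333)/(1 − 0.5333) = 0.667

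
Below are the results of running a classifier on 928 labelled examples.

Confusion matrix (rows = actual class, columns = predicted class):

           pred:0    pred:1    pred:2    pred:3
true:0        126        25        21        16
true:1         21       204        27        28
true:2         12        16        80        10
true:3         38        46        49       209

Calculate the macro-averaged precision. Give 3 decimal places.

0.647

Per-class precision (TP/(TP+FP)):
  0: TP=126, FP=21+12+38=71 → 126/197 = 0.6396
  1: TP=204, FP=25+16+46=87 → 204/291 = 0.7010
  2: TP=80, FP=21+27+49=97 → 80/177 = 0.4520
  3: TP=209, FP=16+28+10=54 → 209/263 = 0.7947
Macro-precision = mean = (0.6396 + 0.7010 + 0.4520 + 0.7947) / 4 = 0.647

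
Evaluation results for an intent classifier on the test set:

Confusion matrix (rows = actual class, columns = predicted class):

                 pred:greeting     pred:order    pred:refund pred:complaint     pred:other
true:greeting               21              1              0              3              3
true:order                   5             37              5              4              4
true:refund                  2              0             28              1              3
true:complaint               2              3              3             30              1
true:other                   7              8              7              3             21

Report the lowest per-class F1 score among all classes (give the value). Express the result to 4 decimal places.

0.5385

Per-class F1 score (2·TP/(2·TP+FP+FN)):
  greeting: TP=21, FP=5+2+2+7=16, FN=1+0+3+3=7 → 42/65 = 0.64615
  order: TP=37, FP=1+0+3+8=12, FN=5+5+4+4=18 → 74/104 = 0.71154
  refund: TP=28, FP=0+5+3+7=15, FN=2+0+1+3=6 → 56/77 = 0.72727
  complaint: TP=30, FP=3+4+1+3=11, FN=2+3+3+1=9 → 60/80 = 0.75000
  other: TP=21, FP=3+4+3+1=11, FN=7+8+7+3=25 → 42/78 = 0.53846
Lowest is class 'other' with F1 score = 0.5385.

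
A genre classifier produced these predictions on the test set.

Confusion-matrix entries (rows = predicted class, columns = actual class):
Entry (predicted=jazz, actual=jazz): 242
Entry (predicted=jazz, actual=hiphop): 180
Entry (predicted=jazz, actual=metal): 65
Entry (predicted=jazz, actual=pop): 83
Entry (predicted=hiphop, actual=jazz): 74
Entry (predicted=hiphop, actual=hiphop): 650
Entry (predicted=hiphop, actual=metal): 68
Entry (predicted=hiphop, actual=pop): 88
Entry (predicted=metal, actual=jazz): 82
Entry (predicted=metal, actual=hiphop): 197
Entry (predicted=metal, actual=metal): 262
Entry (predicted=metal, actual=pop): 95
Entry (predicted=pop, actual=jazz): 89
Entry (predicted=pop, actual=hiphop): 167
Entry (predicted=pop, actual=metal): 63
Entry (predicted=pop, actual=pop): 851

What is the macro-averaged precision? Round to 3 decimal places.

0.576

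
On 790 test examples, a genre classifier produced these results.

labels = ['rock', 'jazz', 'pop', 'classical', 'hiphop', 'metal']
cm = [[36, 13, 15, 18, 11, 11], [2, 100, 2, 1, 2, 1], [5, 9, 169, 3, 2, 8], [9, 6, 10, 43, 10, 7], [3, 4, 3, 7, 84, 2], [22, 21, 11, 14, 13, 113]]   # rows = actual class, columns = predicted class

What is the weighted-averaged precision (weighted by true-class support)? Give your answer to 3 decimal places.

0.690

Per-class precision (TP/(TP+FP)):
  rock: TP=36, FP=2+5+9+3+22=41 → 36/77 = 0.4675
  jazz: TP=100, FP=13+9+6+4+21=53 → 100/153 = 0.6536
  pop: TP=169, FP=15+2+10+3+11=41 → 169/210 = 0.8048
  classical: TP=43, FP=18+1+3+7+14=43 → 43/86 = 0.5000
  hiphop: TP=84, FP=11+2+2+10+13=38 → 84/122 = 0.6885
  metal: TP=113, FP=11+1+8+7+2=29 → 113/142 = 0.7958
Weighted-precision = Σ (supportᵢ/N)·precisionᵢ with N=790: (104/790)·0.4675 + (108/790)·0.6536 + (196/790)·0.8048 + (85/790)·0.5000 + (103/790)·0.6885 + (194/790)·0.7958 = 0.690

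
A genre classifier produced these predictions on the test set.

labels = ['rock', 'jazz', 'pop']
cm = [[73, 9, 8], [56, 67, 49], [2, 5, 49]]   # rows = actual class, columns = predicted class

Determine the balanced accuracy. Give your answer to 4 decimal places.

0.6919

Balanced accuracy = mean of per-class recall.
  rock: recall = 73/90 = 0.81111
  jazz: recall = 67/172 = 0.38953
  pop: recall = 49/56 = 0.87500
Mean = (0.81111 + 0.38953 + 0.87500) / 3 = 0.6919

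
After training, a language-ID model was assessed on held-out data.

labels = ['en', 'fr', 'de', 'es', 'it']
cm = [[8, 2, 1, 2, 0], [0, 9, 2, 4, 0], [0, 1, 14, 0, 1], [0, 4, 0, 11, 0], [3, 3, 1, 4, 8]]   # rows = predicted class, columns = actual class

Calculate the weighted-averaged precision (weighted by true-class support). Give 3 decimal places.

Per-class precision (TP/(TP+FP)):
  en: TP=8, FP=2+1+2+0=5 → 8/13 = 0.6154
  fr: TP=9, FP=0+2+4+0=6 → 9/15 = 0.6000
  de: TP=14, FP=0+1+0+1=2 → 14/16 = 0.8750
  es: TP=11, FP=0+4+0+0=4 → 11/15 = 0.7333
  it: TP=8, FP=3+3+1+4=11 → 8/19 = 0.4211
Weighted-precision = Σ (supportᵢ/N)·precisionᵢ with N=78: (11/78)·0.6154 + (19/78)·0.6000 + (18/78)·0.8750 + (21/78)·0.7333 + (9/78)·0.4211 = 0.681

0.681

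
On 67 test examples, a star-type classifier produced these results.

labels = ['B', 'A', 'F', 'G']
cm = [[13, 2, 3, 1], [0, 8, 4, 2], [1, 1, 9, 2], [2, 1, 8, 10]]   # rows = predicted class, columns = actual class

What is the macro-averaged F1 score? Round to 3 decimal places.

0.600

Per-class F1 score (2·TP/(2·TP+FP+FN)):
  B: TP=13, FP=2+3+1=6, FN=0+1+2=3 → 26/35 = 0.7429
  A: TP=8, FP=0+4+2=6, FN=2+1+1=4 → 16/26 = 0.6154
  F: TP=9, FP=1+1+2=4, FN=3+4+8=15 → 18/37 = 0.4865
  G: TP=10, FP=2+1+8=11, FN=1+2+2=5 → 20/36 = 0.5556
Macro-F1 score = mean = (0.7429 + 0.6154 + 0.4865 + 0.5556) / 4 = 0.600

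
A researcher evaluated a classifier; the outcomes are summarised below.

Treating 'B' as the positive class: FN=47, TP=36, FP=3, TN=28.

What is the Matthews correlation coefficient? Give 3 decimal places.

MCC = (TP·TN − FP·FN) / √((TP+FP)(TP+FN)(TN+FP)(TN+FN))
Numerator = 36·28 − 3·47 = 867
Denominator = √(39·83·31·75) = √7526025 = 2743.3602
MCC = 867 / 2743.3602 = 0.316

0.316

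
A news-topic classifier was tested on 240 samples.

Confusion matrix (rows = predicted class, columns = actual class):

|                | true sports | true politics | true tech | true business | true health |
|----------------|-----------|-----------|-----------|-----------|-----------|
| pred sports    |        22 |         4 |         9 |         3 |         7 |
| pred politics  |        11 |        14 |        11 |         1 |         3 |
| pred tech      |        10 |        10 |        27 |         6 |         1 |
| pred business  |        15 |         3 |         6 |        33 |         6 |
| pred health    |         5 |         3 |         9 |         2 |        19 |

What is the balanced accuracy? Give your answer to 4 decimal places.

Balanced accuracy = mean of per-class recall.
  sports: recall = 22/63 = 0.34921
  politics: recall = 14/34 = 0.41176
  tech: recall = 27/62 = 0.43548
  business: recall = 33/45 = 0.73333
  health: recall = 19/36 = 0.52778
Mean = (0.34921 + 0.41176 + 0.43548 + 0.73333 + 0.52778) / 5 = 0.4915

0.4915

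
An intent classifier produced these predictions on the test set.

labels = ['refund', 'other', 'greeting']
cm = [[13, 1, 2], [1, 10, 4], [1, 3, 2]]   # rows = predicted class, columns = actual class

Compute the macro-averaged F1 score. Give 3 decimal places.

0.605

Per-class F1 score (2·TP/(2·TP+FP+FN)):
  refund: TP=13, FP=1+2=3, FN=1+1=2 → 26/31 = 0.8387
  other: TP=10, FP=1+4=5, FN=1+3=4 → 20/29 = 0.6897
  greeting: TP=2, FP=1+3=4, FN=2+4=6 → 4/14 = 0.2857
Macro-F1 score = mean = (0.8387 + 0.6897 + 0.2857) / 3 = 0.605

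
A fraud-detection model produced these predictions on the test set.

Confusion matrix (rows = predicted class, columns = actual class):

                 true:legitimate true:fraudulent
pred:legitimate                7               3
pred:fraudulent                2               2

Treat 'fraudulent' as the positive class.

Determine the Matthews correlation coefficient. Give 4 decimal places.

0.1886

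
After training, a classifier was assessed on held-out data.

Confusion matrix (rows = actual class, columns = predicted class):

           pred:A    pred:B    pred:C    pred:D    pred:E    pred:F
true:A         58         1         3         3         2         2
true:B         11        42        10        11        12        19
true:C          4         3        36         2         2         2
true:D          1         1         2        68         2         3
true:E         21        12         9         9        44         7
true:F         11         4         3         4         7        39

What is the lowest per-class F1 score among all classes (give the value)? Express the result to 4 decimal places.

0.5000

Per-class F1 score (2·TP/(2·TP+FP+FN)):
  A: TP=58, FP=11+4+1+21+11=48, FN=1+3+3+2+2=11 → 116/175 = 0.66286
  B: TP=42, FP=1+3+1+12+4=21, FN=11+10+11+12+19=63 → 84/168 = 0.50000
  C: TP=36, FP=3+10+2+9+3=27, FN=4+3+2+2+2=13 → 72/112 = 0.64286
  D: TP=68, FP=3+11+2+9+4=29, FN=1+1+2+2+3=9 → 136/174 = 0.78161
  E: TP=44, FP=2+12+2+2+7=25, FN=21+12+9+9+7=58 → 88/171 = 0.51462
  F: TP=39, FP=2+19+2+3+7=33, FN=11+4+3+4+7=29 → 78/140 = 0.55714
Lowest is class 'B' with F1 score = 0.5000.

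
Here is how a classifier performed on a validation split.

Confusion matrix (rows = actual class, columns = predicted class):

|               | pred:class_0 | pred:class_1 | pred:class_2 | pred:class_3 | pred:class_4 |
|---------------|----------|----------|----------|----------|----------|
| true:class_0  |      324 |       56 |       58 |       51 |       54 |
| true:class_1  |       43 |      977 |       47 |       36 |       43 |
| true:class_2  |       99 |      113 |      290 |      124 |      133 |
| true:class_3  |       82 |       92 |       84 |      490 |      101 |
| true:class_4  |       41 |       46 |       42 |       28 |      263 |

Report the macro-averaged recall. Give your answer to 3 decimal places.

Per-class recall (TP/(TP+FN)):
  class_0: TP=324, FN=56+58+51+54=219 → 324/543 = 0.5967
  class_1: TP=977, FN=43+47+36+43=169 → 977/1146 = 0.8525
  class_2: TP=290, FN=99+113+124+133=469 → 290/759 = 0.3821
  class_3: TP=490, FN=82+92+84+101=359 → 490/849 = 0.5771
  class_4: TP=263, FN=41+46+42+28=157 → 263/420 = 0.6262
Macro-recall = mean = (0.5967 + 0.8525 + 0.3821 + 0.5771 + 0.6262) / 5 = 0.607

0.607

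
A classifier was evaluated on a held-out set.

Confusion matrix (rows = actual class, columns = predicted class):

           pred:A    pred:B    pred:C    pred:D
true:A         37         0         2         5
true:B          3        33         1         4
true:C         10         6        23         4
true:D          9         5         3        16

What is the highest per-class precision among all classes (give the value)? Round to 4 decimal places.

Per-class precision (TP/(TP+FP)):
  A: TP=37, FP=3+10+9=22 → 37/59 = 0.62712
  B: TP=33, FP=0+6+5=11 → 33/44 = 0.75000
  C: TP=23, FP=2+1+3=6 → 23/29 = 0.79310
  D: TP=16, FP=5+4+4=13 → 16/29 = 0.55172
Highest is class 'C' with precision = 0.7931.

0.7931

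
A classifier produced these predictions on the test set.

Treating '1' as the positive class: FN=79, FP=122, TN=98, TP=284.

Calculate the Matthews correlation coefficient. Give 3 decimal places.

0.240

MCC = (TP·TN − FP·FN) / √((TP+FP)(TP+FN)(TN+FP)(TN+FN))
Numerator = 284·98 − 122·79 = 18194
Denominator = √(406·363·220·177) = √5738899320 = 75755.5234
MCC = 18194 / 75755.5234 = 0.240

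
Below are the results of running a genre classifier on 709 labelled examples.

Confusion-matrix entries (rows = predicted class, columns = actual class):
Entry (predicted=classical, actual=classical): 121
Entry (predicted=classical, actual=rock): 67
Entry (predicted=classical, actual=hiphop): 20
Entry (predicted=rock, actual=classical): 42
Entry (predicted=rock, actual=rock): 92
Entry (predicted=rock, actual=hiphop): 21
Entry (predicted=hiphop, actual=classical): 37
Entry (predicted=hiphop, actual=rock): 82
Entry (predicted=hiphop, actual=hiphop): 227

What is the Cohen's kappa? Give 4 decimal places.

Observed agreement pₒ = trace/N = 440/709 = 0.62059
Expected agreement pₑ = Σ (rowᵢ·colᵢ)/N² = (200·208 + 241·155 + 268·346)/709² = 0.34153
κ = (pₒ − pₑ)/(1 − pₑ) = (0.62059 − 0.34153)/(1 − 0.34153) = 0.4238

0.4238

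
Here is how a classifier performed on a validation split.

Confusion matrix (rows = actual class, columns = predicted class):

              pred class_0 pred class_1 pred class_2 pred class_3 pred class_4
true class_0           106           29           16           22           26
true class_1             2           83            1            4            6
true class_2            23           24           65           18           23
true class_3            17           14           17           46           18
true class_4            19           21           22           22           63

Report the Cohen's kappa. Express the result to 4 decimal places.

Observed agreement pₒ = trace/N = 363/707 = 0.51344
Expected agreement pₑ = Σ (rowᵢ·colᵢ)/N² = (199·167 + 96·171 + 153·121 + 112·112 + 147·136)/707² = 0.20146
κ = (pₒ − pₑ)/(1 − pₑ) = (0.51344 − 0.20146)/(1 − 0.20146) = 0.3907

0.3907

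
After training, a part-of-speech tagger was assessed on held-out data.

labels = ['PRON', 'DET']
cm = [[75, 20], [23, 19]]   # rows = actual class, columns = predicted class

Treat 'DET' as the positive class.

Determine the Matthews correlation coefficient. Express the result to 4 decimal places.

MCC = (TP·TN − FP·FN) / √((TP+FP)(TP+FN)(TN+FP)(TN+FN))
Numerator = 19·75 − 20·23 = 965
Denominator = √(39·42·95·98) = √15249780 = 3905.0967
MCC = 965 / 3905.0967 = 0.2471

0.2471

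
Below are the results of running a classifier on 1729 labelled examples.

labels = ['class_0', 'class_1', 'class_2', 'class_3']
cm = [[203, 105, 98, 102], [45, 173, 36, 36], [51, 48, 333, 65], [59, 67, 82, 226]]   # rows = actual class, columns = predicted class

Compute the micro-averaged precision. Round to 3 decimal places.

0.541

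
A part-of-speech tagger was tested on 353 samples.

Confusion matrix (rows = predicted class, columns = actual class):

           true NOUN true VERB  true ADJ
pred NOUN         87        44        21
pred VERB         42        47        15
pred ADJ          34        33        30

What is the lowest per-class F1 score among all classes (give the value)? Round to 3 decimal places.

0.368

Per-class F1 score (2·TP/(2·TP+FP+FN)):
  NOUN: TP=87, FP=44+21=65, FN=42+34=76 → 174/315 = 0.5524
  VERB: TP=47, FP=42+15=57, FN=44+33=77 → 94/228 = 0.4123
  ADJ: TP=30, FP=34+33=67, FN=21+15=36 → 60/163 = 0.3681
Lowest is class 'ADJ' with F1 score = 0.368.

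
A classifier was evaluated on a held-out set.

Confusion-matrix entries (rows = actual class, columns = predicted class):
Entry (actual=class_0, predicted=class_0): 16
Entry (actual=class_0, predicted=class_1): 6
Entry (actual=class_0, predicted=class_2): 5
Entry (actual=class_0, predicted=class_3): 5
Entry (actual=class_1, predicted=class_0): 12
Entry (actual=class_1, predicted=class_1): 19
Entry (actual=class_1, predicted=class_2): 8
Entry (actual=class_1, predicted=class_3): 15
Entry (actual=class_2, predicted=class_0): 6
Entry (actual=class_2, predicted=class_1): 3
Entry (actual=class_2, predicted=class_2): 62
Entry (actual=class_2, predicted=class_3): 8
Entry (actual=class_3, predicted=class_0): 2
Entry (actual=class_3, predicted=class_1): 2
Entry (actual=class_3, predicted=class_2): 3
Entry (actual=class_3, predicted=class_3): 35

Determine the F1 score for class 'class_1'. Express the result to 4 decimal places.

One-vs-rest for 'class_1': TP = diagonal; FP = other classes predicted 'class_1'; FN = 'class_1' predicted as other.
F1 score = 2·TP/(2·TP+FP+FN).
class_1: TP=19, FP=6+3+2=11, FN=12+8+15=35 → 38/84 = 0.45238

0.4524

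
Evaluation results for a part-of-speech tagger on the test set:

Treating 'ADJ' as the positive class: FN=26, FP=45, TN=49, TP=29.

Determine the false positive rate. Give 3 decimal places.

FPR = FP/(FP+TN) = 45/(45+49) = 0.479

0.479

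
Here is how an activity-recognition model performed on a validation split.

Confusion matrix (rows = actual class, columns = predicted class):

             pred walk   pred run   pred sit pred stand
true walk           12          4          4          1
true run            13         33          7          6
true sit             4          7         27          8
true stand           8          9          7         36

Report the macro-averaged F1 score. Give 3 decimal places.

0.561

Per-class F1 score (2·TP/(2·TP+FP+FN)):
  walk: TP=12, FP=13+4+8=25, FN=4+4+1=9 → 24/58 = 0.4138
  run: TP=33, FP=4+7+9=20, FN=13+7+6=26 → 66/112 = 0.5893
  sit: TP=27, FP=4+7+7=18, FN=4+7+8=19 → 54/91 = 0.5934
  stand: TP=36, FP=1+6+8=15, FN=8+9+7=24 → 72/111 = 0.6486
Macro-F1 score = mean = (0.4138 + 0.5893 + 0.5934 + 0.6486) / 4 = 0.561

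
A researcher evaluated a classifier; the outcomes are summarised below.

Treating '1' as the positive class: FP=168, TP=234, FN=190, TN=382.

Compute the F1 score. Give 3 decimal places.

0.567

Precision = TP/(TP+FP) = 234/402 = 0.5821
Recall = TP/(TP+FN) = 234/424 = 0.5519
F1 = 2·TP/(2·TP+FP+FN) = 468/826 = 0.567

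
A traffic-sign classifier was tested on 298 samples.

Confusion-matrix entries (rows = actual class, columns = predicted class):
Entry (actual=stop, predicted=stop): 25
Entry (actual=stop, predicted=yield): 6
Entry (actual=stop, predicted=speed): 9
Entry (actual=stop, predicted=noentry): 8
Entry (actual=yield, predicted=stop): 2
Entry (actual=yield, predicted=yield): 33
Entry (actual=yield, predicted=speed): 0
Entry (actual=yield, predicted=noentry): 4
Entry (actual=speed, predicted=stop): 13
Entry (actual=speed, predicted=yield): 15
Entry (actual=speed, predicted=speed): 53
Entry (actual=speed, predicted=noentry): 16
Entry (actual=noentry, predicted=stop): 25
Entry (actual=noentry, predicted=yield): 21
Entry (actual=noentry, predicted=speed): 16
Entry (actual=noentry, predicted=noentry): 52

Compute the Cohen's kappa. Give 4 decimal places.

Observed agreement pₒ = trace/N = 163/298 = 0.54698
Expected agreement pₑ = Σ (rowᵢ·colᵢ)/N² = (48·65 + 39·75 + 97·78 + 114·80)/298² = 0.25597
κ = (pₒ − pₑ)/(1 − pₑ) = (0.54698 − 0.25597)/(1 − 0.25597) = 0.3911

0.3911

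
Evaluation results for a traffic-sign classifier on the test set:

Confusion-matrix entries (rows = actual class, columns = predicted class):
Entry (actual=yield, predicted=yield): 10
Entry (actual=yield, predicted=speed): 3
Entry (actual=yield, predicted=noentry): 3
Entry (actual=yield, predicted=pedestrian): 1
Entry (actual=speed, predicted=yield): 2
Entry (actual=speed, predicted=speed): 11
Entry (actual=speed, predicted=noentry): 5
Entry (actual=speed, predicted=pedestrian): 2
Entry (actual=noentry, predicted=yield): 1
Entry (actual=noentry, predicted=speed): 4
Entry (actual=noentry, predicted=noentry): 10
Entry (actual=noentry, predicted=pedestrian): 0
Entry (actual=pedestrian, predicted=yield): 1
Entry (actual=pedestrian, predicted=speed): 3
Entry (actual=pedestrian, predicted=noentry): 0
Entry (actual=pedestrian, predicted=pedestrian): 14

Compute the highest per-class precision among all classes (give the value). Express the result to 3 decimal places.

Per-class precision (TP/(TP+FP)):
  yield: TP=10, FP=2+1+1=4 → 10/14 = 0.7143
  speed: TP=11, FP=3+4+3=10 → 11/21 = 0.5238
  noentry: TP=10, FP=3+5+0=8 → 10/18 = 0.5556
  pedestrian: TP=14, FP=1+2+0=3 → 14/17 = 0.8235
Highest is class 'pedestrian' with precision = 0.824.

0.824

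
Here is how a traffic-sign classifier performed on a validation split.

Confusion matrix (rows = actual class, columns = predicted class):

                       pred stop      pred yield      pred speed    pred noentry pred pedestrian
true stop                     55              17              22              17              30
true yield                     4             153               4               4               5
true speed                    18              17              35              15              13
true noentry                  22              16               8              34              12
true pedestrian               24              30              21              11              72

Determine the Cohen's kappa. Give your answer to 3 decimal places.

0.400

Observed agreement pₒ = trace/N = 349/659 = 0.5296
Expected agreement pₑ = Σ (rowᵢ·colᵢ)/N² = (141·123 + 170·233 + 98·90 + 92·81 + 158·132)/659² = 0.2166
κ = (pₒ − pₑ)/(1 − pₑ) = (0.5296 − 0.2166)/(1 − 0.2166) = 0.400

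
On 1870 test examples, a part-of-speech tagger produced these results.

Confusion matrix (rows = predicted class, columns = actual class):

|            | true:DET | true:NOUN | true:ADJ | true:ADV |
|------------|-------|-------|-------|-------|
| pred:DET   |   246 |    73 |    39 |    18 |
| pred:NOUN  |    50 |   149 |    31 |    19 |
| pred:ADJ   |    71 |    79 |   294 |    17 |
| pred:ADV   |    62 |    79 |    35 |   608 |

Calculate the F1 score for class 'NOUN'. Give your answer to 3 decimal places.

Take TP from the diagonal, FP from the rest of the 'NOUN' prediction marginal, FN from the rest of the 'NOUN' actual marginal.
F1 score = 2·TP/(2·TP+FP+FN).
NOUN: TP=149, FP=50+31+19=100, FN=73+79+79=231 → 298/629 = 0.4738

0.474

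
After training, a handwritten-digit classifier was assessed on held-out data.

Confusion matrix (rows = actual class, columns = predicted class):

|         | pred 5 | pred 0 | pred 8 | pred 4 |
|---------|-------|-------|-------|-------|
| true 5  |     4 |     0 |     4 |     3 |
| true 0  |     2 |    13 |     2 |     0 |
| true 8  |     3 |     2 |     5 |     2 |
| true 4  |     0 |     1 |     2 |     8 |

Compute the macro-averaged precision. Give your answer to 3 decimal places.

Per-class precision (TP/(TP+FP)):
  5: TP=4, FP=2+3+0=5 → 4/9 = 0.4444
  0: TP=13, FP=0+2+1=3 → 13/16 = 0.8125
  8: TP=5, FP=4+2+2=8 → 5/13 = 0.3846
  4: TP=8, FP=3+0+2=5 → 8/13 = 0.6154
Macro-precision = mean = (0.4444 + 0.8125 + 0.3846 + 0.6154) / 4 = 0.564

0.564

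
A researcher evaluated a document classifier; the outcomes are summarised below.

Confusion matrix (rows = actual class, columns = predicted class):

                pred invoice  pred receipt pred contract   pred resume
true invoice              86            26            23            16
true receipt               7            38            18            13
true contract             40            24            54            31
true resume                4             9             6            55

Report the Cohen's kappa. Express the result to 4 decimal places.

0.3528

Observed agreement pₒ = trace/N = 233/450 = 0.51778
Expected agreement pₑ = Σ (rowᵢ·colᵢ)/N² = (151·137 + 76·97 + 149·101 + 74·115)/450² = 0.25490
κ = (pₒ − pₑ)/(1 − pₑ) = (0.51778 − 0.25490)/(1 − 0.25490) = 0.3528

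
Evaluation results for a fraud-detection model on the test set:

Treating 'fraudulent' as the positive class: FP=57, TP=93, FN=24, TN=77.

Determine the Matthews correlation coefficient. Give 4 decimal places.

MCC = (TP·TN − FP·FN) / √((TP+FP)(TP+FN)(TN+FP)(TN+FN))
Numerator = 93·77 − 57·24 = 5793
Denominator = √(150·117·134·101) = √237521700 = 15411.7390
MCC = 5793 / 15411.7390 = 0.3759

0.3759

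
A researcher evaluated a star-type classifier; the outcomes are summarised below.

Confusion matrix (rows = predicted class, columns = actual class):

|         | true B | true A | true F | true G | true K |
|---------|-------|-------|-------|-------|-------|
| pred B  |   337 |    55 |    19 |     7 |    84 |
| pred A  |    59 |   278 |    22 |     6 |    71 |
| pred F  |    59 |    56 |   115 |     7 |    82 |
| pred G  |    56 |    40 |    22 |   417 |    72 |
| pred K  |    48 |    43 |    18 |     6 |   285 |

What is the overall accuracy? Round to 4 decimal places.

Accuracy = trace / total = (337+278+115+417+285=1432) / 2264 = 1432/2264 = 0.6325

0.6325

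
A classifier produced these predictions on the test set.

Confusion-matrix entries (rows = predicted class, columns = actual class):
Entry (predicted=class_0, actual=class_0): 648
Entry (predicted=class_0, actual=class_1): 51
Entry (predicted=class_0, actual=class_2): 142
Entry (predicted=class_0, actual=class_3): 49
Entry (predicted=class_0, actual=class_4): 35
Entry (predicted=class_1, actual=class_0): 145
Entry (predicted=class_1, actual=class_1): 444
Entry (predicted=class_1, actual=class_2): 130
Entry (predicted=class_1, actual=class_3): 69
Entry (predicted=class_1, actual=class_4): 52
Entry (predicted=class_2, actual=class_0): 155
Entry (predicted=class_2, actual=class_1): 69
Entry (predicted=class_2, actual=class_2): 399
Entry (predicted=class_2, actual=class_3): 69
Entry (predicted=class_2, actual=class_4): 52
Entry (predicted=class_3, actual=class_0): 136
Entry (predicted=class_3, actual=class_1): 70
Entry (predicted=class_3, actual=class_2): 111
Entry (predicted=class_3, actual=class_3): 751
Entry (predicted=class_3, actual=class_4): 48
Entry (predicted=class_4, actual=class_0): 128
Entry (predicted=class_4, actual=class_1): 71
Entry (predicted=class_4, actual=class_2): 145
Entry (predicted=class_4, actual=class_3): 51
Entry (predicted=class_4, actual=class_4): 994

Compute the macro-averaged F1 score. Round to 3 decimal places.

Per-class F1 score (2·TP/(2·TP+FP+FN)):
  class_0: TP=648, FP=51+142+49+35=277, FN=145+155+136+128=564 → 1296/2137 = 0.6065
  class_1: TP=444, FP=145+130+69+52=396, FN=51+69+70+71=261 → 888/1545 = 0.5748
  class_2: TP=399, FP=155+69+69+52=345, FN=142+130+111+145=528 → 798/1671 = 0.4776
  class_3: TP=751, FP=136+70+111+48=365, FN=49+69+69+51=238 → 1502/2105 = 0.7135
  class_4: TP=994, FP=128+71+145+51=395, FN=35+52+52+48=187 → 1988/2570 = 0.7735
Macro-F1 score = mean = (0.6065 + 0.5748 + 0.4776 + 0.7135 + 0.7735) / 5 = 0.629

0.629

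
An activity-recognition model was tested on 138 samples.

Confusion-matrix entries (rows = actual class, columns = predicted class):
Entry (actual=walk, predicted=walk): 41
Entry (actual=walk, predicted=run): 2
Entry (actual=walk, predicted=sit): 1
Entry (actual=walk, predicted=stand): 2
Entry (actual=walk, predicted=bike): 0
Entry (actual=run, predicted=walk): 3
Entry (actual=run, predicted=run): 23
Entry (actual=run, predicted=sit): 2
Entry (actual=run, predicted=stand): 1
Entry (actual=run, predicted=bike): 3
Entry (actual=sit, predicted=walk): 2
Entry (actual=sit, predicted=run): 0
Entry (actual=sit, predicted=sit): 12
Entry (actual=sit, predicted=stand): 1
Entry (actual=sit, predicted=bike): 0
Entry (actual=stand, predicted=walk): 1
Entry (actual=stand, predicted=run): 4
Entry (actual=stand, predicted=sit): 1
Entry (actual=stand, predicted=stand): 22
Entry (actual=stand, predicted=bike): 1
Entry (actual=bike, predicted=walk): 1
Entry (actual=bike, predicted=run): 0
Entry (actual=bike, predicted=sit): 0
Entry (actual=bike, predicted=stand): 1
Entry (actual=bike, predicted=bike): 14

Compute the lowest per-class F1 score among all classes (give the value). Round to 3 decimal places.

0.754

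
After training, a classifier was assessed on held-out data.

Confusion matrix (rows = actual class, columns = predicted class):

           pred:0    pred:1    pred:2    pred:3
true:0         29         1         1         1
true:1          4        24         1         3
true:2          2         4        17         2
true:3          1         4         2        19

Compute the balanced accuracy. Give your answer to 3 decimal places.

0.767

Balanced accuracy = mean of per-class recall.
  0: recall = 29/32 = 0.9063
  1: recall = 24/32 = 0.7500
  2: recall = 17/25 = 0.6800
  3: recall = 19/26 = 0.7308
Mean = (0.9063 + 0.7500 + 0.6800 + 0.7308) / 4 = 0.767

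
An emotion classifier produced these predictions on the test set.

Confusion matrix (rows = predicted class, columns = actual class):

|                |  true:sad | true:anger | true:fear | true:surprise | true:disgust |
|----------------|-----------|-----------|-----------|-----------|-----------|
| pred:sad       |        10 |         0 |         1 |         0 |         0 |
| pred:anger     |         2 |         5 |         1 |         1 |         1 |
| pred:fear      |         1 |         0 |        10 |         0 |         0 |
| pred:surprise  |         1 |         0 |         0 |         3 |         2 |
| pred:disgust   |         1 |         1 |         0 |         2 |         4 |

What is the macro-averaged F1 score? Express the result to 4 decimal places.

0.6594

Per-class F1 score (2·TP/(2·TP+FP+FN)):
  sad: TP=10, FP=0+1+0+0=1, FN=2+1+1+1=5 → 20/26 = 0.76923
  anger: TP=5, FP=2+1+1+1=5, FN=0+0+0+1=1 → 10/16 = 0.62500
  fear: TP=10, FP=1+0+0+0=1, FN=1+1+0+0=2 → 20/23 = 0.86957
  surprise: TP=3, FP=1+0+0+2=3, FN=0+1+0+2=3 → 6/12 = 0.50000
  disgust: TP=4, FP=1+1+0+2=4, FN=0+1+0+2=3 → 8/15 = 0.53333
Macro-F1 score = mean = (0.76923 + 0.62500 + 0.86957 + 0.50000 + 0.53333) / 5 = 0.6594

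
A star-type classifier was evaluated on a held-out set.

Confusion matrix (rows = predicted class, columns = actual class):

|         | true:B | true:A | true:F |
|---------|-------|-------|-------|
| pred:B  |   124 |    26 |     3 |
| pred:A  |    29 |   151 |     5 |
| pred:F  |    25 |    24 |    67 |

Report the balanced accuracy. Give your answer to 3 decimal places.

0.780

Balanced accuracy = mean of per-class recall.
  B: recall = 124/178 = 0.6966
  A: recall = 151/201 = 0.7512
  F: recall = 67/75 = 0.8933
Mean = (0.6966 + 0.7512 + 0.8933) / 3 = 0.780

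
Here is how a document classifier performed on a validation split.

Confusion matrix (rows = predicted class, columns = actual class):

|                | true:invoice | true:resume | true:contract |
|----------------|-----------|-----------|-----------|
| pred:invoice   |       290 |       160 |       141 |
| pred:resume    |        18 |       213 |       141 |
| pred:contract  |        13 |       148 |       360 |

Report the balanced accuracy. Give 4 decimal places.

0.6243

Balanced accuracy = mean of per-class recall.
  invoice: recall = 290/321 = 0.90343
  resume: recall = 213/521 = 0.40883
  contract: recall = 360/642 = 0.56075
Mean = (0.90343 + 0.40883 + 0.56075) / 3 = 0.6243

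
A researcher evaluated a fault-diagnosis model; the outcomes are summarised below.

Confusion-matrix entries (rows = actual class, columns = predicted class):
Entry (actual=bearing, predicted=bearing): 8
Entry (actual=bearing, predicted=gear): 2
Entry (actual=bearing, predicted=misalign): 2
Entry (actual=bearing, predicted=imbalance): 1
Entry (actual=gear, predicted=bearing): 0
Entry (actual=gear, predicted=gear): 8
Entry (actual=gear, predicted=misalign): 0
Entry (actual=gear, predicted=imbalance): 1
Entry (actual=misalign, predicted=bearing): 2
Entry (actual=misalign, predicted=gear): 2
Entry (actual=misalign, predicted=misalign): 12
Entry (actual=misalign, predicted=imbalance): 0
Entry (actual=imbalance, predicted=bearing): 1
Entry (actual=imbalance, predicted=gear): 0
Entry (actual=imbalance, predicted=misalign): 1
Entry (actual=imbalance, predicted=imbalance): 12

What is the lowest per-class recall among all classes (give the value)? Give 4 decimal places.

Per-class recall (TP/(TP+FN)):
  bearing: TP=8, FN=2+2+1=5 → 8/13 = 0.61538
  gear: TP=8, FN=0+0+1=1 → 8/9 = 0.88889
  misalign: TP=12, FN=2+2+0=4 → 12/16 = 0.75000
  imbalance: TP=12, FN=1+0+1=2 → 12/14 = 0.85714
Lowest is class 'bearing' with recall = 0.6154.

0.6154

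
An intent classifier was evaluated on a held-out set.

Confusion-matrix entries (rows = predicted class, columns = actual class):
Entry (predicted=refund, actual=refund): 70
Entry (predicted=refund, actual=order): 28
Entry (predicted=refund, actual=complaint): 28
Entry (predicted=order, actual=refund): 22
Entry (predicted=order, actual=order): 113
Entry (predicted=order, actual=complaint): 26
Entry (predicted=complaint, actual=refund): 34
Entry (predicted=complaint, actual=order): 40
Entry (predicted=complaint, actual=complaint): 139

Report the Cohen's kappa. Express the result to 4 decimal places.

Observed agreement pₒ = trace/N = 322/500 = 0.64400
Expected agreement pₑ = Σ (rowᵢ·colᵢ)/N² = (126·126 + 181·161 + 193·213)/500² = 0.34450
κ = (pₒ − pₑ)/(1 − pₑ) = (0.64400 − 0.34450)/(1 − 0.34450) = 0.4569

0.4569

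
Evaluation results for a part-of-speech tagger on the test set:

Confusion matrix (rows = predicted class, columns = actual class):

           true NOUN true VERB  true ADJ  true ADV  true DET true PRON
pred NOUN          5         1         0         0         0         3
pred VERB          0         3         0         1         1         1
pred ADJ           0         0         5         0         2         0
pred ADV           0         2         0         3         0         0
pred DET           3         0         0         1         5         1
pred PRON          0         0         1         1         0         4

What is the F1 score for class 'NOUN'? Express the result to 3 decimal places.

0.588

F1 score = 2·TP/(2·TP+FP+FN).
NOUN: TP=5, FP=1+0+0+0+3=4, FN=0+0+0+3+0=3 → 10/17 = 0.5882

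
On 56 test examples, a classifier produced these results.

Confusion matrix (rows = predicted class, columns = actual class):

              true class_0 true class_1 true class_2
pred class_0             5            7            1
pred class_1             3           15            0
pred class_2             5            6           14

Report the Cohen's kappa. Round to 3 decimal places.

Observed agreement pₒ = trace/N = 34/56 = 0.6071
Expected agreement pₑ = Σ (rowᵢ·colᵢ)/N² = (13·13 + 28·18 + 15·25)/56² = 0.3342
κ = (pₒ − pₑ)/(1 − pₑ) = (0.6071 − 0.3342)/(1 − 0.3342) = 0.410

0.410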